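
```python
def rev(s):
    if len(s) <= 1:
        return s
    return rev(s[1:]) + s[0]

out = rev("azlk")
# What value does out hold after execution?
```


rev("azlk")
= rev("zlk") + "a"
= rev("lk") + "z" + "a"
= rev("k") + "l" + "z" + "a"
= "k" + "l" + "z" + "a"
= "klza"


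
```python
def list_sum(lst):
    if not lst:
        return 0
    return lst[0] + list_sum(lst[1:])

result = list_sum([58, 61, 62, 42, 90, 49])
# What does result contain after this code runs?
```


list_sum([58, 61, 62, 42, 90, 49])
= 58 + list_sum([61, 62, 42, 90, 49])
= 58 + 61 + list_sum([62, 42, 90, 49])
= 58 + 61 + 62 + list_sum([42, 90, 49])
= 58 + 61 + 62 + 42 + list_sum([90, 49])
= 58 + 61 + 62 + 42 + 90 + list_sum([49])
= 58 + 61 + 62 + 42 + 90 + 49 + list_sum([])
= 58 + 61 + 62 + 42 + 90 + 49 + 0
= 362


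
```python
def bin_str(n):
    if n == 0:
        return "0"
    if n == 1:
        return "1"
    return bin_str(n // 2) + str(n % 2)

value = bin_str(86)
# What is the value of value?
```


bin_str(86)
= bin_str(43) + "0"
= bin_str(21) + "1" + "0"
= bin_str(10) + "1" + "1" + "0"
= bin_str(5) + "0" + "1" + "1" + "0"
= bin_str(2) + "1" + "0" + "1" + "1" + "0"
= bin_str(1) + "0" + "1" + "0" + "1" + "1" + "0"
= "1" + "0" + "1" + "0" + "1" + "1" + "0"
= "1010110"


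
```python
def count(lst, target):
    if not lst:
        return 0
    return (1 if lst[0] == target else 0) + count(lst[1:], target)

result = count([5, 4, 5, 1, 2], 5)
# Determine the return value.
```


count([5, 4, 5, 1, 2], 5)
lst[0]=5 == 5: 1 + count([4, 5, 1, 2], 5)
lst[0]=4 != 5: 0 + count([5, 1, 2], 5)
lst[0]=5 == 5: 1 + count([1, 2], 5)
lst[0]=1 != 5: 0 + count([2], 5)
lst[0]=2 != 5: 0 + count([], 5)
= 2


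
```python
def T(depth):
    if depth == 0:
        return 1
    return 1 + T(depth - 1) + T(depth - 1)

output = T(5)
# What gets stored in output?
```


T(5)
= 1 + T(4) + T(4)
= 1 + 2 * T(4)
T(k) = 2^(k+1) - 1
T(0) = 1
T(1) = 3
T(2) = 7
T(3) = 15
T(4) = 31
T(5) = 2^6 - 1 = 63


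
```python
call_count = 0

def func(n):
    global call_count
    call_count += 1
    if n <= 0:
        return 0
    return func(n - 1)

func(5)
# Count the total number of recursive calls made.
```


func(5) calls func(4) calls ... calls func(0)
Total calls: 5 + 1 (for base case) = 6


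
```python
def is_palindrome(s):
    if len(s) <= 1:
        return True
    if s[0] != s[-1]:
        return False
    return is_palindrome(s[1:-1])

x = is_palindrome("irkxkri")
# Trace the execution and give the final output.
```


is_palindrome("irkxkri")
"irkxkri": s[0]='i' == s[-1]='i' -> is_palindrome("rkxkr")
"rkxkr": s[0]='r' == s[-1]='r' -> is_palindrome("kxk")
"kxk": s[0]='k' == s[-1]='k' -> is_palindrome("x")
"x": len <= 1 -> True
= True


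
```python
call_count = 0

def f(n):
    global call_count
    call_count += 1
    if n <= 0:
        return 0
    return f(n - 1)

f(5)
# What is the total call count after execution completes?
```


f(5) calls f(4) calls ... calls f(0)
Total calls: 5 + 1 (for base case) = 6


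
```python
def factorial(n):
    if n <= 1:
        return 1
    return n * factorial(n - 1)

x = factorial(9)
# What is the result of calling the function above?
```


factorial(9)
= 9 * factorial(8)
= 9 * 8 * factorial(7)
= 9 * 8 * 7 * factorial(6)
= 9 * 8 * 7 * 6 * factorial(5)
= 9 * 8 * 7 * 6 * 5 * factorial(4)
= 9 * 8 * 7 * 6 * 5 * 4 * factorial(3)
= 9 * 8 * 7 * 6 * 5 * 4 * 3 * factorial(2)
= 9 * 8 * 7 * 6 * 5 * 4 * 3 * 2 * factorial(1)
= 9 * 8 * 7 * 6 * 5 * 4 * 3 * 2 * 1
= 362880


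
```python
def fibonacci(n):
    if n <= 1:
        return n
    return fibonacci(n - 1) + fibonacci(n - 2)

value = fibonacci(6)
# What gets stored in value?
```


fibonacci(6)
= fibonacci(5) + fibonacci(4)
= (fibonacci(4) + fibonacci(3)) + fibonacci(4)
Computing bottom-up: fibonacci(0)=0, fibonacci(1)=1, fibonacci(2)=1, fibonacci(3)=2, fibonacci(4)=3, fibonacci(5)=5, fibonacci(6)=8
= 8


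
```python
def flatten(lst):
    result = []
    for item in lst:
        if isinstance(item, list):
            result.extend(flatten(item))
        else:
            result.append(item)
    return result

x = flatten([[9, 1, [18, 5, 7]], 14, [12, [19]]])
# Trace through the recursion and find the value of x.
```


flatten([[9, 1, [18, 5, 7]], 14, [12, [19]]])
Processing each element:
  [9, 1, [18, 5, 7]] is a list -> flatten recursively -> [9, 1, 18, 5, 7]
  14 is not a list -> append 14
  [12, [19]] is a list -> flatten recursively -> [12, 19]
= [9, 1, 18, 5, 7, 14, 12, 19]


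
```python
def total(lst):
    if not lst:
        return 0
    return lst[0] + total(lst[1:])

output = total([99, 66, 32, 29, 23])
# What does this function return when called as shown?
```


total([99, 66, 32, 29, 23])
= 99 + total([66, 32, 29, 23])
= 99 + 66 + total([32, 29, 23])
= 99 + 66 + 32 + total([29, 23])
= 99 + 66 + 32 + 29 + total([23])
= 99 + 66 + 32 + 29 + 23 + total([])
= 99 + 66 + 32 + 29 + 23 + 0
= 249


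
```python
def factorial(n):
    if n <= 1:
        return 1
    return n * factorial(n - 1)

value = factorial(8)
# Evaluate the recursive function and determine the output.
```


factorial(8)
= 8 * factorial(7)
= 8 * 7 * factorial(6)
= 8 * 7 * 6 * factorial(5)
= 8 * 7 * 6 * 5 * factorial(4)
= 8 * 7 * 6 * 5 * 4 * factorial(3)
= 8 * 7 * 6 * 5 * 4 * 3 * factorial(2)
= 8 * 7 * 6 * 5 * 4 * 3 * 2 * factorial(1)
= 8 * 7 * 6 * 5 * 4 * 3 * 2 * 1
= 40320


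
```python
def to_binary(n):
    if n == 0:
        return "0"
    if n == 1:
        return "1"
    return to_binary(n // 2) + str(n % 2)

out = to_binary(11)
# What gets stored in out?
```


to_binary(11)
= to_binary(5) + "1"
= to_binary(2) + "1" + "1"
= to_binary(1) + "0" + "1" + "1"
= "1" + "0" + "1" + "1"
= "1011"


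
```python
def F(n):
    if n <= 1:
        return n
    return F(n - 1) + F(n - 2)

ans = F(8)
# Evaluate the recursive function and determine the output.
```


F(8)
= F(7) + F(6)
= (F(6) + F(5)) + F(6)
Computing bottom-up: F(0)=0, F(1)=1, F(2)=1, F(3)=2, F(4)=3, F(5)=5, F(6)=8, F(7)=13, F(8)=21
= 21


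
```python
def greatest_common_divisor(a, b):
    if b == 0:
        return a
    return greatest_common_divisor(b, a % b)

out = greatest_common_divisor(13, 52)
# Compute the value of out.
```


greatest_common_divisor(13, 52)
= greatest_common_divisor(52, 13 % 52) = greatest_common_divisor(52, 13)
= greatest_common_divisor(13, 52 % 13) = greatest_common_divisor(13, 0)
b == 0, return a = 13


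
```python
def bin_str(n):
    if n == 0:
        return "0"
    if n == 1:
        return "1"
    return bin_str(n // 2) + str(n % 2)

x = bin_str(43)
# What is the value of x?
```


bin_str(43)
= bin_str(21) + "1"
= bin_str(10) + "1" + "1"
= bin_str(5) + "0" + "1" + "1"
= bin_str(2) + "1" + "0" + "1" + "1"
= bin_str(1) + "0" + "1" + "0" + "1" + "1"
= "1" + "0" + "1" + "0" + "1" + "1"
= "101011"


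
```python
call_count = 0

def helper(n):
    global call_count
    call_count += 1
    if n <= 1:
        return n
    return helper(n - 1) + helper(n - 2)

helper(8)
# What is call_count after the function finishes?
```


helper(8) calls helper(7) and helper(6); each non-base call branches into two more.
Let C(k) = total number of calls made by helper(k), including the call to helper(k) itself.
Base cases: C(0) = 1, C(1) = 1
Recurrence: C(k) = 1 + C(k-1) + C(k-2)
  C(2) = 1 + C(1) + C(0) = 1 + 1 + 1 = 3
  C(3) = 1 + C(2) + C(1) = 1 + 3 + 1 = 5
  C(4) = 1 + C(3) + C(2) = 1 + 5 + 3 = 9
  C(5) = 1 + C(4) + C(3) = 1 + 9 + 5 = 15
  C(6) = 1 + C(5) + C(4) = 1 + 15 + 9 = 25
  C(7) = 1 + C(6) + C(5) = 1 + 25 + 15 = 41
  C(8) = 1 + C(7) + C(6) = 1 + 41 + 25 = 67
Total calls = C(8) = 67


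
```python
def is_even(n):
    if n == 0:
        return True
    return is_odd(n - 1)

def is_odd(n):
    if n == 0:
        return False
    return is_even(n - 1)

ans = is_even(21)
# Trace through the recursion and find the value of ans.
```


is_even(21)
= is_odd(20)
= is_even(19)
= is_odd(18)
= is_even(17)
= is_odd(16)
= is_even(15)
= is_odd(14)
= is_even(13)
= is_odd(12)
= is_even(11)
= is_odd(10)
= is_even(9)
= is_odd(8)
= is_even(7)
= is_odd(6)
= is_even(5)
= is_odd(4)
= is_even(3)
= is_odd(2)
= is_even(1)
= is_odd(0)
n == 0: return False
= False


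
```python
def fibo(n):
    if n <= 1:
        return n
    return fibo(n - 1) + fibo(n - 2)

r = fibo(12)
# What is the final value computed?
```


fibo(12)
= fibo(11) + fibo(10)
= (fibo(10) + fibo(9)) + fibo(10)
Computing bottom-up: fibo(0)=0, fibo(1)=1, fibo(2)=1, fibo(3)=2, fibo(4)=3, fibo(5)=5, fibo(6)=8, fibo(7)=13, fibo(8)=21, fibo(9)=34, fibo(10)=55, fibo(11)=89, fibo(12)=144
= 144


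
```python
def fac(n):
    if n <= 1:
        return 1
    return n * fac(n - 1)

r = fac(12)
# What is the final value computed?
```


fac(12)
= 12 * fac(11)
= 12 * 11 * fac(10)
= 12 * 11 * 10 * fac(9)
= 12 * 11 * 10 * 9 * fac(8)
= 12 * 11 * 10 * 9 * 8 * fac(7)
= 12 * 11 * 10 * 9 * 8 * 7 * fac(6)
= 12 * 11 * 10 * 9 * 8 * 7 * 6 * fac(5)
= 12 * 11 * 10 * 9 * 8 * 7 * 6 * 5 * fac(4)
= 12 * 11 * 10 * 9 * 8 * 7 * 6 * 5 * 4 * fac(3)
= 12 * 11 * 10 * 9 * 8 * 7 * 6 * 5 * 4 * 3 * fac(2)
= 12 * 11 * 10 * 9 * 8 * 7 * 6 * 5 * 4 * 3 * 2 * fac(1)
= 12 * 11 * 10 * 9 * 8 * 7 * 6 * 5 * 4 * 3 * 2 * 1
= 479001600


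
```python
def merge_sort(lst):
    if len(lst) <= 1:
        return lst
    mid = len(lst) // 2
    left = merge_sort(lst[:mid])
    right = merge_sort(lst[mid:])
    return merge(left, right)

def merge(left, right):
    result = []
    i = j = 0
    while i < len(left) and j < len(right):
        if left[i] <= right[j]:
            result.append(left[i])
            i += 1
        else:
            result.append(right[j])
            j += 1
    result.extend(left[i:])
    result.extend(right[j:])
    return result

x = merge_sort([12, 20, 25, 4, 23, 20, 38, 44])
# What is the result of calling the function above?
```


merge_sort([12, 20, 25, 4, 23, 20, 38, 44])
Split into [12, 20, 25, 4] and [23, 20, 38, 44]
Left sorted: [4, 12, 20, 25]
Right sorted: [20, 23, 38, 44]
Merge [4, 12, 20, 25] and [20, 23, 38, 44]
= [4, 12, 20, 20, 23, 25, 38, 44]


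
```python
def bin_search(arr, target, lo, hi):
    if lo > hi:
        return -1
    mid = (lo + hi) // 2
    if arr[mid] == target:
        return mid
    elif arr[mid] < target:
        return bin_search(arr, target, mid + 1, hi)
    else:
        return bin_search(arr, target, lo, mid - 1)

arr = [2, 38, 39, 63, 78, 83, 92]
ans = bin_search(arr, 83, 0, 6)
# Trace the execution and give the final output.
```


bin_search(arr, 83, 0, 6)
lo=0, hi=6, mid=3, arr[mid]=63
63 < 83, search right half
lo=4, hi=6, mid=5, arr[mid]=83
arr[5] == 83, found at index 5
= 5


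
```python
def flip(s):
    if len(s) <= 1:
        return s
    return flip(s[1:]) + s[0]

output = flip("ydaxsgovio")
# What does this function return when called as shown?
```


flip("ydaxsgovio")
= flip("daxsgovio") + "y"
= flip("axsgovio") + "d" + "y"
= flip("xsgovio") + "a" + "d" + "y"
= flip("sgovio") + "x" + "a" + "d" + "y"
= flip("govio") + "s" + "x" + "a" + "d" + "y"
= flip("ovio") + "g" + "s" + "x" + "a" + "d" + "y"
= flip("vio") + "o" + "g" + "s" + "x" + "a" + "d" + "y"
= flip("io") + "v" + "o" + "g" + "s" + "x" + "a" + "d" + "y"
= flip("o") + "i" + "v" + "o" + "g" + "s" + "x" + "a" + "d" + "y"
= "o" + "i" + "v" + "o" + "g" + "s" + "x" + "a" + "d" + "y"
= "oivogsxady"


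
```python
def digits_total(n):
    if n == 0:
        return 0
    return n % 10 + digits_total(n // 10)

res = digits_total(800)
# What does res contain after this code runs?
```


digits_total(800)
= 0 + digits_total(80)
= 0 + 0 + digits_total(8)
= 0 + 0 + 8 + digits_total(0)
= 0 + 0 + 8 + 0
= 8


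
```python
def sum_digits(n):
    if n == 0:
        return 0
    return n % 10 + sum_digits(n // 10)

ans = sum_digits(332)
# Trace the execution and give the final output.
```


sum_digits(332)
= 2 + sum_digits(33)
= 2 + 3 + sum_digits(3)
= 2 + 3 + 3 + sum_digits(0)
= 2 + 3 + 3 + 0
= 8


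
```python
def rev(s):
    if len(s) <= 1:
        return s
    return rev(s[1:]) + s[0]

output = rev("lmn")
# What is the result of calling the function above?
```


rev("lmn")
= rev("mn") + "l"
= rev("n") + "m" + "l"
= "n" + "m" + "l"
= "nml"


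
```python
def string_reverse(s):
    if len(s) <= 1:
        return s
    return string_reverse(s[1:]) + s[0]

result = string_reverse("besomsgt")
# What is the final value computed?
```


string_reverse("besomsgt")
= string_reverse("esomsgt") + "b"
= string_reverse("somsgt") + "e" + "b"
= string_reverse("omsgt") + "s" + "e" + "b"
= string_reverse("msgt") + "o" + "s" + "e" + "b"
= string_reverse("sgt") + "m" + "o" + "s" + "e" + "b"
= string_reverse("gt") + "s" + "m" + "o" + "s" + "e" + "b"
= string_reverse("t") + "g" + "s" + "m" + "o" + "s" + "e" + "b"
= "t" + "g" + "s" + "m" + "o" + "s" + "e" + "b"
= "tgsmoseb"


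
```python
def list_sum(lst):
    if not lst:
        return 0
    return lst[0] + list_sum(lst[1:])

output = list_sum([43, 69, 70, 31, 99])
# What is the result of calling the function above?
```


list_sum([43, 69, 70, 31, 99])
= 43 + list_sum([69, 70, 31, 99])
= 43 + 69 + list_sum([70, 31, 99])
= 43 + 69 + 70 + list_sum([31, 99])
= 43 + 69 + 70 + 31 + list_sum([99])
= 43 + 69 + 70 + 31 + 99 + list_sum([])
= 43 + 69 + 70 + 31 + 99 + 0
= 312


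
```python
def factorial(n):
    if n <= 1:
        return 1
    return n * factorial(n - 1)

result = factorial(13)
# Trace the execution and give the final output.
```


factorial(13)
= 13 * factorial(12)
= 13 * 12 * factorial(11)
= 13 * 12 * 11 * factorial(10)
= 13 * 12 * 11 * 10 * factorial(9)
= 13 * 12 * 11 * 10 * 9 * factorial(8)
= 13 * 12 * 11 * 10 * 9 * 8 * factorial(7)
= 13 * 12 * 11 * 10 * 9 * 8 * 7 * factorial(6)
= 13 * 12 * 11 * 10 * 9 * 8 * 7 * 6 * factorial(5)
= 13 * 12 * 11 * 10 * 9 * 8 * 7 * 6 * 5 * factorial(4)
= 13 * 12 * 11 * 10 * 9 * 8 * 7 * 6 * 5 * 4 * factorial(3)
= 13 * 12 * 11 * 10 * 9 * 8 * 7 * 6 * 5 * 4 * 3 * factorial(2)
= 13 * 12 * 11 * 10 * 9 * 8 * 7 * 6 * 5 * 4 * 3 * 2 * factorial(1)
= 13 * 12 * 11 * 10 * 9 * 8 * 7 * 6 * 5 * 4 * 3 * 2 * 1
= 6227020800


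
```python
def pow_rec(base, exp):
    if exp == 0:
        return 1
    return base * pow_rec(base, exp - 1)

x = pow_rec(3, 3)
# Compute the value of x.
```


pow_rec(3, 3)
= 3 * pow_rec(3, 2)
= 3 * 3 * pow_rec(3, 1)
= 3 * 3 * 3 * pow_rec(3, 0)
= 3 * 3 * 3 * 1
= 27


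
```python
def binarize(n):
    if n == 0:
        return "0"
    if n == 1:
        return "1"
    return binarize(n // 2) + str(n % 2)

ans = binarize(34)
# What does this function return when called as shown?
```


binarize(34)
= binarize(17) + "0"
= binarize(8) + "1" + "0"
= binarize(4) + "0" + "1" + "0"
= binarize(2) + "0" + "0" + "1" + "0"
= binarize(1) + "0" + "0" + "0" + "1" + "0"
= "1" + "0" + "0" + "0" + "1" + "0"
= "100010"


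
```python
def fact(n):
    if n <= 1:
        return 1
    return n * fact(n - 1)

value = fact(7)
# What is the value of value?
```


fact(7)
= 7 * fact(6)
= 7 * 6 * fact(5)
= 7 * 6 * 5 * fact(4)
= 7 * 6 * 5 * 4 * fact(3)
= 7 * 6 * 5 * 4 * 3 * fact(2)
= 7 * 6 * 5 * 4 * 3 * 2 * fact(1)
= 7 * 6 * 5 * 4 * 3 * 2 * 1
= 5040


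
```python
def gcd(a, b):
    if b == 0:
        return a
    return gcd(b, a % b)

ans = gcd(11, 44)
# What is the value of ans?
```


gcd(11, 44)
= gcd(44, 11 % 44) = gcd(44, 11)
= gcd(11, 44 % 11) = gcd(11, 0)
b == 0, return a = 11


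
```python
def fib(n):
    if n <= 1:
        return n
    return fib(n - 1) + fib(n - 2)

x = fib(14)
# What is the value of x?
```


fib(14)
= fib(13) + fib(12)
= (fib(12) + fib(11)) + fib(12)
Computing bottom-up: fib(0)=0, fib(1)=1, fib(2)=1, fib(3)=2, fib(4)=3, fib(5)=5, fib(6)=8, fib(7)=13, fib(8)=21, fib(9)=34, fib(10)=55, fib(11)=89, fib(12)=144, fib(13)=233, fib(14)=377
= 377


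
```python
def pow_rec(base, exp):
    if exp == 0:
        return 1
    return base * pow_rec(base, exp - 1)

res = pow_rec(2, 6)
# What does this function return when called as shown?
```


pow_rec(2, 6)
= 2 * pow_rec(2, 5)
= 2 * 2 * pow_rec(2, 4)
= 2 * 2 * 2 * pow_rec(2, 3)
= 2 * 2 * 2 * 2 * pow_rec(2, 2)
= 2 * 2 * 2 * 2 * 2 * pow_rec(2, 1)
= 2 * 2 * 2 * 2 * 2 * 2 * pow_rec(2, 0)
= 2 * 2 * 2 * 2 * 2 * 2 * 1
= 64


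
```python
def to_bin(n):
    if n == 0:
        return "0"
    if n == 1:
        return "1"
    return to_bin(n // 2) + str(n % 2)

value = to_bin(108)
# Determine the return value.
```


to_bin(108)
= to_bin(54) + "0"
= to_bin(27) + "0" + "0"
= to_bin(13) + "1" + "0" + "0"
= to_bin(6) + "1" + "1" + "0" + "0"
= to_bin(3) + "0" + "1" + "1" + "0" + "0"
= to_bin(1) + "1" + "0" + "1" + "1" + "0" + "0"
= "1" + "1" + "0" + "1" + "1" + "0" + "0"
= "1101100"


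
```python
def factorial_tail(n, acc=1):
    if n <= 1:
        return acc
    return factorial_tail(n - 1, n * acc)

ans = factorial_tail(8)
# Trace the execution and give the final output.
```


factorial_tail(8, 1)
= factorial_tail(7, 8 * 1) = factorial_tail(7, 8)
= factorial_tail(6, 7 * 8) = factorial_tail(6, 56)
= factorial_tail(5, 6 * 56) = factorial_tail(5, 336)
= factorial_tail(4, 5 * 336) = factorial_tail(4, 1680)
= factorial_tail(3, 4 * 1680) = factorial_tail(3, 6720)
= factorial_tail(2, 3 * 6720) = factorial_tail(2, 20160)
= factorial_tail(1, 2 * 20160) = factorial_tail(1, 40320)
n <= 1, return acc = 40320


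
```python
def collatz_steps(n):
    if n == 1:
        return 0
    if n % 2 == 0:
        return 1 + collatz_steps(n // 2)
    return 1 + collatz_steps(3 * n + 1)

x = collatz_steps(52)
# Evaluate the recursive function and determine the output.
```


collatz_steps(52)
52 is even -> collatz_steps(26)
26 is even -> collatz_steps(13)
13 is odd -> 3*13+1 = 40 -> collatz_steps(40)
40 is even -> collatz_steps(20)
20 is even -> collatz_steps(10)
10 is even -> collatz_steps(5)
5 is odd -> 3*5+1 = 16 -> collatz_steps(16)
16 is even -> collatz_steps(8)
8 is even -> collatz_steps(4)
4 is even -> collatz_steps(2)
2 is even -> collatz_steps(1)
Reached 1 after 11 steps
= 11


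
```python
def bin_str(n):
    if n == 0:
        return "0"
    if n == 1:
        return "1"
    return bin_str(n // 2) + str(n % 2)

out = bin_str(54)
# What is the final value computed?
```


bin_str(54)
= bin_str(27) + "0"
= bin_str(13) + "1" + "0"
= bin_str(6) + "1" + "1" + "0"
= bin_str(3) + "0" + "1" + "1" + "0"
= bin_str(1) + "1" + "0" + "1" + "1" + "0"
= "1" + "1" + "0" + "1" + "1" + "0"
= "110110"


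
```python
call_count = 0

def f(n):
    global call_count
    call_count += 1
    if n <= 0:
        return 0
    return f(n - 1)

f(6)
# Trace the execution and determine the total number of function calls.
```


f(6) calls f(5) calls ... calls f(0)
Total calls: 6 + 1 (for base case) = 7


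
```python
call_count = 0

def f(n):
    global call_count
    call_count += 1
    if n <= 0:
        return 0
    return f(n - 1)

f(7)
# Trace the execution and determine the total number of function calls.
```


f(7) calls f(6) calls ... calls f(0)
Total calls: 7 + 1 (for base case) = 8


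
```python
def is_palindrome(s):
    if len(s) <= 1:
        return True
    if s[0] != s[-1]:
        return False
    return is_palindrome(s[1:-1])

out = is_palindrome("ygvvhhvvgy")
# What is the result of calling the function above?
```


is_palindrome("ygvvhhvvgy")
"ygvvhhvvgy": s[0]='y' == s[-1]='y' -> is_palindrome("gvvhhvvg")
"gvvhhvvg": s[0]='g' == s[-1]='g' -> is_palindrome("vvhhvv")
"vvhhvv": s[0]='v' == s[-1]='v' -> is_palindrome("vhhv")
"vhhv": s[0]='v' == s[-1]='v' -> is_palindrome("hh")
"hh": s[0]='h' == s[-1]='h' -> is_palindrome("")
"": len <= 1 -> True
= True


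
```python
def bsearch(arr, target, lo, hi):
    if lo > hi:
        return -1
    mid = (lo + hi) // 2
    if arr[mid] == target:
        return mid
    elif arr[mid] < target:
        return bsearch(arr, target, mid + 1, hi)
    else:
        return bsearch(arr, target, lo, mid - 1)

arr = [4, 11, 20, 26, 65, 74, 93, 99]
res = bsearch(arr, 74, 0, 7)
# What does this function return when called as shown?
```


bsearch(arr, 74, 0, 7)
lo=0, hi=7, mid=3, arr[mid]=26
26 < 74, search right half
lo=4, hi=7, mid=5, arr[mid]=74
arr[5] == 74, found at index 5
= 5


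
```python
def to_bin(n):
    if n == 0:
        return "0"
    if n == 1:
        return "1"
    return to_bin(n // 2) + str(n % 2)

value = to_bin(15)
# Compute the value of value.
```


to_bin(15)
= to_bin(7) + "1"
= to_bin(3) + "1" + "1"
= to_bin(1) + "1" + "1" + "1"
= "1" + "1" + "1" + "1"
= "1111"


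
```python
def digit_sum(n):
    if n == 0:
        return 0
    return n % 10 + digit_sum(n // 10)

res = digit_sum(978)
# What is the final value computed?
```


digit_sum(978)
= 8 + digit_sum(97)
= 8 + 7 + digit_sum(9)
= 8 + 7 + 9 + digit_sum(0)
= 8 + 7 + 9 + 0
= 24


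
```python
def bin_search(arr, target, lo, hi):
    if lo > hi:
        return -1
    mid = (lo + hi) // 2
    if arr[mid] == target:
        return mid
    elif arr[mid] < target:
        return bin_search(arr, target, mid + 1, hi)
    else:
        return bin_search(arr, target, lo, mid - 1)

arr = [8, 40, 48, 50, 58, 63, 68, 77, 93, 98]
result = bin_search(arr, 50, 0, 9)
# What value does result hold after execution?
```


bin_search(arr, 50, 0, 9)
lo=0, hi=9, mid=4, arr[mid]=58
58 > 50, search left half
lo=0, hi=3, mid=1, arr[mid]=40
40 < 50, search right half
lo=2, hi=3, mid=2, arr[mid]=48
48 < 50, search right half
lo=3, hi=3, mid=3, arr[mid]=50
arr[3] == 50, found at index 3
= 3


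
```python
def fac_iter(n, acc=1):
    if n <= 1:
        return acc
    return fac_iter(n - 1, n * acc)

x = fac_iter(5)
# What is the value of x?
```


fac_iter(5, 1)
= fac_iter(4, 5 * 1) = fac_iter(4, 5)
= fac_iter(3, 4 * 5) = fac_iter(3, 20)
= fac_iter(2, 3 * 20) = fac_iter(2, 60)
= fac_iter(1, 2 * 60) = fac_iter(1, 120)
n <= 1, return acc = 120


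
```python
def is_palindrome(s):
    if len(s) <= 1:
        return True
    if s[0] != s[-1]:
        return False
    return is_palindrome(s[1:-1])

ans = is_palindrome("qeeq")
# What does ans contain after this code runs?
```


is_palindrome("qeeq")
"qeeq": s[0]='q' == s[-1]='q' -> is_palindrome("ee")
"ee": s[0]='e' == s[-1]='e' -> is_palindrome("")
"": len <= 1 -> True
= True


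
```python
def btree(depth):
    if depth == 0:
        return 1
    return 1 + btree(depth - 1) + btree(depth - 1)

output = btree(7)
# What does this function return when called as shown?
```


btree(7)
= 1 + btree(6) + btree(6)
= 1 + 2 * btree(6)
btree(k) = 2^(k+1) - 1
btree(0) = 1
btree(1) = 3
btree(2) = 7
btree(3) = 15
btree(4) = 31
btree(7) = 2^8 - 1 = 255


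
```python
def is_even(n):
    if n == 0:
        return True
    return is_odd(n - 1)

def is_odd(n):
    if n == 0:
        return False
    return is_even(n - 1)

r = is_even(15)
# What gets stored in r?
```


is_even(15)
= is_odd(14)
= is_even(13)
= is_odd(12)
= is_even(11)
= is_odd(10)
= is_even(9)
= is_odd(8)
= is_even(7)
= is_odd(6)
= is_even(5)
= is_odd(4)
= is_even(3)
= is_odd(2)
= is_even(1)
= is_odd(0)
n == 0: return False
= False


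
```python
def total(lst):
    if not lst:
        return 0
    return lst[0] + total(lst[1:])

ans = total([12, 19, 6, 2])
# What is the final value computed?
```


total([12, 19, 6, 2])
= 12 + total([19, 6, 2])
= 12 + 19 + total([6, 2])
= 12 + 19 + 6 + total([2])
= 12 + 19 + 6 + 2 + total([])
= 12 + 19 + 6 + 2 + 0
= 39


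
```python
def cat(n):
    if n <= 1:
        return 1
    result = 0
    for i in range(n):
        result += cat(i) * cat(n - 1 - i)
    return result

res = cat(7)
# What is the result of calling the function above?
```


cat(7)
= sum of cat(i) * cat(7-1-i) for i in 0..6
First compute sub-values bottom-up:
  cat(0) = 1, cat(1) = 1
  cat(2) = 1*1 + 1*1 = 2
  cat(3) = 1*2 + 1*1 + 2*1 = 5
  cat(4) = 1*5 + 1*2 + 2*1 + 5*1 = 14
  cat(5) = 1*14 + 1*5 + 2*2 + 5*1 + 14*1 = 42
  cat(6) = 1*42 + 1*14 + 2*5 + 5*2 + 14*1 + 42*1 = 132
Now cat(7):
  cat(0)*cat(6) = 1*132 = 132
  cat(1)*cat(5) = 1*42 = 42
  cat(2)*cat(4) = 2*14 = 28
  cat(3)*cat(3) = 5*5 = 25
  cat(4)*cat(2) = 14*2 = 28
  cat(5)*cat(1) = 42*1 = 42
  cat(6)*cat(0) = 132*1 = 132
= 132 + 42 + 28 + 25 + 28 + 42 + 132
= 429


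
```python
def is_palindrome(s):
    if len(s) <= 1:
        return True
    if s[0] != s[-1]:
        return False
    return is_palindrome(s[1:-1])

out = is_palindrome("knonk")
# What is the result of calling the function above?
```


is_palindrome("knonk")
"knonk": s[0]='k' == s[-1]='k' -> is_palindrome("non")
"non": s[0]='n' == s[-1]='n' -> is_palindrome("o")
"o": len <= 1 -> True
= True


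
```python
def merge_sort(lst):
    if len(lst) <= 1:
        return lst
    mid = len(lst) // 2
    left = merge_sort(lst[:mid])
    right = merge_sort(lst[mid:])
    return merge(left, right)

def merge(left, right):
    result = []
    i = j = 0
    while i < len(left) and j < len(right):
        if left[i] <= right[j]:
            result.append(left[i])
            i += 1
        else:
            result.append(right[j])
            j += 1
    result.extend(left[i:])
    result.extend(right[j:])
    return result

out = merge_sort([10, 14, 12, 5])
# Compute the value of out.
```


merge_sort([10, 14, 12, 5])
Split into [10, 14] and [12, 5]
Left sorted: [10, 14]
Right sorted: [5, 12]
Merge [10, 14] and [5, 12]
= [5, 10, 12, 14]


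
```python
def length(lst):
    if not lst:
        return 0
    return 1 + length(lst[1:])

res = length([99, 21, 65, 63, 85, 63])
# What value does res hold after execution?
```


length([99, 21, 65, 63, 85, 63])
= 1 + length([21, 65, 63, 85, 63])
= 1 + 1 + length([65, 63, 85, 63])
= 1 + 1 + 1 + length([63, 85, 63])
= 1 + 1 + 1 + 1 + length([85, 63])
= 1 + 1 + 1 + 1 + 1 + length([63])
= 1 + 1 + 1 + 1 + 1 + 1 + length([])
= 1 + 1 + 1 + 1 + 1 + 1 + 0
= 6


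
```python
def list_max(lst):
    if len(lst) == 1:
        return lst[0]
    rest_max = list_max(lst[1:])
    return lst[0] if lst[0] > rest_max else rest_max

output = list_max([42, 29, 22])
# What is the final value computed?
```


list_max([42, 29, 22])
= compare 42 with list_max([29, 22])
= compare 29 with list_max([22])
Base: list_max([22]) = 22
compare 29 with 22: max = 29
compare 42 with 29: max = 42
= 42


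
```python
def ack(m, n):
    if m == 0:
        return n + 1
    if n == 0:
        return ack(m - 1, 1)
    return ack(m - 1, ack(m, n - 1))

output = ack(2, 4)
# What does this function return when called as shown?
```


ack(2, 4)
= ack(1, ack(2, 3))
First compute ack(2, 3) = 9
= ack(1, 9)
= 11


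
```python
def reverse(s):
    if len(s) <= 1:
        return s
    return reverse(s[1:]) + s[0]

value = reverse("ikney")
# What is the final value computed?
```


reverse("ikney")
= reverse("kney") + "i"
= reverse("ney") + "k" + "i"
= reverse("ey") + "n" + "k" + "i"
= reverse("y") + "e" + "n" + "k" + "i"
= "y" + "e" + "n" + "k" + "i"
= "yenki"


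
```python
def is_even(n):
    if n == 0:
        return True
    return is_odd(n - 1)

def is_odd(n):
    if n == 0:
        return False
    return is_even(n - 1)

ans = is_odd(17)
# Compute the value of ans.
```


is_odd(17)
= is_even(16)
= is_odd(15)
= is_even(14)
= is_odd(13)
= is_even(12)
= is_odd(11)
= is_even(10)
= is_odd(9)
= is_even(8)
= is_odd(7)
= is_even(6)
= is_odd(5)
= is_even(4)
= is_odd(3)
= is_even(2)
= is_odd(1)
= is_even(0)
n == 0: return True
= True


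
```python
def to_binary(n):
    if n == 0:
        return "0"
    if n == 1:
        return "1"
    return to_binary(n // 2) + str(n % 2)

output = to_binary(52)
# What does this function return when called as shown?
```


to_binary(52)
= to_binary(26) + "0"
= to_binary(13) + "0" + "0"
= to_binary(6) + "1" + "0" + "0"
= to_binary(3) + "0" + "1" + "0" + "0"
= to_binary(1) + "1" + "0" + "1" + "0" + "0"
= "1" + "1" + "0" + "1" + "0" + "0"
= "110100"


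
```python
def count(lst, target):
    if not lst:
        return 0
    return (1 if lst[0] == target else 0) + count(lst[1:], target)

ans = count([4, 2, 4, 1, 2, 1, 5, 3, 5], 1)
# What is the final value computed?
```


count([4, 2, 4, 1, 2, 1, 5, 3, 5], 1)
lst[0]=4 != 1: 0 + count([2, 4, 1, 2, 1, 5, 3, 5], 1)
lst[0]=2 != 1: 0 + count([4, 1, 2, 1, 5, 3, 5], 1)
lst[0]=4 != 1: 0 + count([1, 2, 1, 5, 3, 5], 1)
lst[0]=1 == 1: 1 + count([2, 1, 5, 3, 5], 1)
lst[0]=2 != 1: 0 + count([1, 5, 3, 5], 1)
lst[0]=1 == 1: 1 + count([5, 3, 5], 1)
lst[0]=5 != 1: 0 + count([3, 5], 1)
lst[0]=3 != 1: 0 + count([5], 1)
lst[0]=5 != 1: 0 + count([], 1)
= 2


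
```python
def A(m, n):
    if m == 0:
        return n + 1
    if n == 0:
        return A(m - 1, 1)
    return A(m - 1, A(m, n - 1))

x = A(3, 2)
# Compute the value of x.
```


A(3, 2)
= A(2, A(3, 1))
First compute A(3, 1) = 13
= A(2, 13)
= 29


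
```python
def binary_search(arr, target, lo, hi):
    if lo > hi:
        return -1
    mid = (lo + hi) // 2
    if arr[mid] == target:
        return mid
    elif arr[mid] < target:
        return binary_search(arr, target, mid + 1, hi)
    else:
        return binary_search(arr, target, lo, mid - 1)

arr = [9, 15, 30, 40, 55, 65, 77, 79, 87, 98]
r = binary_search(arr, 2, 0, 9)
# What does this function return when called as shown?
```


binary_search(arr, 2, 0, 9)
lo=0, hi=9, mid=4, arr[mid]=55
55 > 2, search left half
lo=0, hi=3, mid=1, arr[mid]=15
15 > 2, search left half
lo=0, hi=0, mid=0, arr[mid]=9
9 > 2, search left half
lo > hi, target not found, return -1
= -1


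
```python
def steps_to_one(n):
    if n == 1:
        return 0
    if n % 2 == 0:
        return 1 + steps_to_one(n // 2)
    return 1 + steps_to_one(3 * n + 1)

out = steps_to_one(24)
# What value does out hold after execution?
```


steps_to_one(24)
24 is even -> steps_to_one(12)
12 is even -> steps_to_one(6)
6 is even -> steps_to_one(3)
3 is odd -> 3*3+1 = 10 -> steps_to_one(10)
10 is even -> steps_to_one(5)
5 is odd -> 3*5+1 = 16 -> steps_to_one(16)
16 is even -> steps_to_one(8)
8 is even -> steps_to_one(4)
4 is even -> steps_to_one(2)
2 is even -> steps_to_one(1)
Reached 1 after 10 steps
= 10


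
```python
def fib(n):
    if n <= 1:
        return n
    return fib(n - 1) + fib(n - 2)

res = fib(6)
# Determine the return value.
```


fib(6)
= fib(5) + fib(4)
= (fib(4) + fib(3)) + fib(4)
Computing bottom-up: fib(0)=0, fib(1)=1, fib(2)=1, fib(3)=2, fib(4)=3, fib(5)=5, fib(6)=8
= 8


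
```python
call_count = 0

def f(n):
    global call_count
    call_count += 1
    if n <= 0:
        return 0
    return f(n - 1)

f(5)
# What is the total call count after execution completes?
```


f(5) calls f(4) calls ... calls f(0)
Total calls: 5 + 1 (for base case) = 6


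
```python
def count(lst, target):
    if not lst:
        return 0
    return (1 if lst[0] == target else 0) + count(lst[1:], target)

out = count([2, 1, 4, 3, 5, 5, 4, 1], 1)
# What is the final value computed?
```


count([2, 1, 4, 3, 5, 5, 4, 1], 1)
lst[0]=2 != 1: 0 + count([1, 4, 3, 5, 5, 4, 1], 1)
lst[0]=1 == 1: 1 + count([4, 3, 5, 5, 4, 1], 1)
lst[0]=4 != 1: 0 + count([3, 5, 5, 4, 1], 1)
lst[0]=3 != 1: 0 + count([5, 5, 4, 1], 1)
lst[0]=5 != 1: 0 + count([5, 4, 1], 1)
lst[0]=5 != 1: 0 + count([4, 1], 1)
lst[0]=4 != 1: 0 + count([1], 1)
lst[0]=1 == 1: 1 + count([], 1)
= 2


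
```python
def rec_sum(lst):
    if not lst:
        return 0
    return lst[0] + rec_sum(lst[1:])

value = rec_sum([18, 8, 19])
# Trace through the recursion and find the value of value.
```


rec_sum([18, 8, 19])
= 18 + rec_sum([8, 19])
= 18 + 8 + rec_sum([19])
= 18 + 8 + 19 + rec_sum([])
= 18 + 8 + 19 + 0
= 45


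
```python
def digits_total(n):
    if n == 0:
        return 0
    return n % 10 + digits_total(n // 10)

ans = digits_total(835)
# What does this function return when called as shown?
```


digits_total(835)
= 5 + digits_total(83)
= 5 + 3 + digits_total(8)
= 5 + 3 + 8 + digits_total(0)
= 5 + 3 + 8 + 0
= 16


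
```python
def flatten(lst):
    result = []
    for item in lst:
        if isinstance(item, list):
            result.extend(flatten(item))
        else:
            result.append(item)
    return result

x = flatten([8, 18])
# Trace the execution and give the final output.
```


flatten([8, 18])
Processing each element:
  8 is not a list -> append 8
  18 is not a list -> append 18
= [8, 18]


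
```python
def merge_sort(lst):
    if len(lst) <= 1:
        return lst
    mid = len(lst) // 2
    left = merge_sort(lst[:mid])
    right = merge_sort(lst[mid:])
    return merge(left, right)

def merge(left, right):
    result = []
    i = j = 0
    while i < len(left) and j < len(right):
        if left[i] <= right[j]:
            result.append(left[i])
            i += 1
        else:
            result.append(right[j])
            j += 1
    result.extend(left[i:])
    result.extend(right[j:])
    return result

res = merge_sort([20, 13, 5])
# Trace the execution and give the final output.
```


merge_sort([20, 13, 5])
Split into [20] and [13, 5]
Left sorted: [20]
Right sorted: [5, 13]
Merge [20] and [5, 13]
= [5, 13, 20]


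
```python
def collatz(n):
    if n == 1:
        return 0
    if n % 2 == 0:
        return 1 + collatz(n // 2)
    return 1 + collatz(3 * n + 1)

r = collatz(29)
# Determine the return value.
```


collatz(29)
29 is odd -> 3*29+1 = 88 -> collatz(88)
88 is even -> collatz(44)
44 is even -> collatz(22)
22 is even -> collatz(11)
11 is odd -> 3*11+1 = 34 -> collatz(34)
34 is even -> collatz(17)
17 is odd -> 3*17+1 = 52 -> collatz(52)
52 is even -> collatz(26)
26 is even -> collatz(13)
13 is odd -> 3*13+1 = 40 -> collatz(40)
40 is even -> collatz(20)
20 is even -> collatz(10)
10 is even -> collatz(5)
5 is odd -> 3*5+1 = 16 -> collatz(16)
16 is even -> collatz(8)
8 is even -> collatz(4)
4 is even -> collatz(2)
2 is even -> collatz(1)
Reached 1 after 18 steps
= 18


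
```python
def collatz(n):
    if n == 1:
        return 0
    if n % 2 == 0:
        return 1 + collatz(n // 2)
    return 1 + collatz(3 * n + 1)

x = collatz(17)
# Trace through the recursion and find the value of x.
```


collatz(17)
17 is odd -> 3*17+1 = 52 -> collatz(52)
52 is even -> collatz(26)
26 is even -> collatz(13)
13 is odd -> 3*13+1 = 40 -> collatz(40)
40 is even -> collatz(20)
20 is even -> collatz(10)
10 is even -> collatz(5)
5 is odd -> 3*5+1 = 16 -> collatz(16)
16 is even -> collatz(8)
8 is even -> collatz(4)
4 is even -> collatz(2)
2 is even -> collatz(1)
Reached 1 after 12 steps
= 12


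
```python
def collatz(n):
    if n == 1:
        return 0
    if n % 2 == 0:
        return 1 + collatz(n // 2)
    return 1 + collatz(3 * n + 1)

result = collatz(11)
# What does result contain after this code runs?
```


collatz(11)
11 is odd -> 3*11+1 = 34 -> collatz(34)
34 is even -> collatz(17)
17 is odd -> 3*17+1 = 52 -> collatz(52)
52 is even -> collatz(26)
26 is even -> collatz(13)
13 is odd -> 3*13+1 = 40 -> collatz(40)
40 is even -> collatz(20)
20 is even -> collatz(10)
10 is even -> collatz(5)
5 is odd -> 3*5+1 = 16 -> collatz(16)
16 is even -> collatz(8)
8 is even -> collatz(4)
4 is even -> collatz(2)
2 is even -> collatz(1)
Reached 1 after 14 steps
= 14


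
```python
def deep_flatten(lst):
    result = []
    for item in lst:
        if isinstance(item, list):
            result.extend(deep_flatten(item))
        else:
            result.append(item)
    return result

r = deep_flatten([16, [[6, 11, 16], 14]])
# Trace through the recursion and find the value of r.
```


deep_flatten([16, [[6, 11, 16], 14]])
Processing each element:
  16 is not a list -> append 16
  [[6, 11, 16], 14] is a list -> deep_flatten recursively -> [6, 11, 16, 14]
= [16, 6, 11, 16, 14]


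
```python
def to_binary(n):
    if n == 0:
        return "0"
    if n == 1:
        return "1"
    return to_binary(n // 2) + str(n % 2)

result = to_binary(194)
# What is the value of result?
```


to_binary(194)
= to_binary(97) + "0"
= to_binary(48) + "1" + "0"
= to_binary(24) + "0" + "1" + "0"
= to_binary(12) + "0" + "0" + "1" + "0"
= to_binary(6) + "0" + "0" + "0" + "1" + "0"
= to_binary(3) + "0" + "0" + "0" + "0" + "1" + "0"
= to_binary(1) + "1" + "0" + "0" + "0" + "0" + "1" + "0"
= "1" + "1" + "0" + "0" + "0" + "0" + "1" + "0"
= "11000010"


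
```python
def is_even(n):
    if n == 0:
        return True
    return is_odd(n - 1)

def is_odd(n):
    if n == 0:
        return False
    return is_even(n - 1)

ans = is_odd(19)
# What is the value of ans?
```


is_odd(19)
= is_even(18)
= is_odd(17)
= is_even(16)
= is_odd(15)
= is_even(14)
= is_odd(13)
= is_even(12)
= is_odd(11)
= is_even(10)
= is_odd(9)
= is_even(8)
= is_odd(7)
= is_even(6)
= is_odd(5)
= is_even(4)
= is_odd(3)
= is_even(2)
= is_odd(1)
= is_even(0)
n == 0: return True
= True


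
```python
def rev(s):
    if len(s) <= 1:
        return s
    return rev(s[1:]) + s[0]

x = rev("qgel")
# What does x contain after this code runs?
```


rev("qgel")
= rev("gel") + "q"
= rev("el") + "g" + "q"
= rev("l") + "e" + "g" + "q"
= "l" + "e" + "g" + "q"
= "legq"


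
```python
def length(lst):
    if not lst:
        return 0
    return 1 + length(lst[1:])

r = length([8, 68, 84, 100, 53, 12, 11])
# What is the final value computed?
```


length([8, 68, 84, 100, 53, 12, 11])
= 1 + length([68, 84, 100, 53, 12, 11])
= 1 + 1 + length([84, 100, 53, 12, 11])
= 1 + 1 + 1 + length([100, 53, 12, 11])
= 1 + 1 + 1 + 1 + length([53, 12, 11])
= 1 + 1 + 1 + 1 + 1 + length([12, 11])
= 1 + 1 + 1 + 1 + 1 + 1 + length([11])
= 1 + 1 + 1 + 1 + 1 + 1 + 1 + length([])
= 1 + 1 + 1 + 1 + 1 + 1 + 1 + 0
= 7


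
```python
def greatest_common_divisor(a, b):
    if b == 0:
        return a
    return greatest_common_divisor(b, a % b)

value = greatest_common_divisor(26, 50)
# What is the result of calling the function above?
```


greatest_common_divisor(26, 50)
= greatest_common_divisor(50, 26 % 50) = greatest_common_divisor(50, 26)
= greatest_common_divisor(26, 50 % 26) = greatest_common_divisor(26, 24)
= greatest_common_divisor(24, 26 % 24) = greatest_common_divisor(24, 2)
= greatest_common_divisor(2, 24 % 2) = greatest_common_divisor(2, 0)
b == 0, return a = 2


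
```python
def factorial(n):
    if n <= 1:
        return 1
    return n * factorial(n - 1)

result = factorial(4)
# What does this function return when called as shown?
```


factorial(4)
= 4 * factorial(3)
= 4 * 3 * factorial(2)
= 4 * 3 * 2 * factorial(1)
= 4 * 3 * 2 * 1
= 24


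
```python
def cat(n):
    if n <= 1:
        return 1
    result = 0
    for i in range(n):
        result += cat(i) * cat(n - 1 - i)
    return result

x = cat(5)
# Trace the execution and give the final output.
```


cat(5)
= sum of cat(i) * cat(5-1-i) for i in 0..4
First compute sub-values bottom-up:
  cat(0) = 1, cat(1) = 1
  cat(2) = 1*1 + 1*1 = 2
  cat(3) = 1*2 + 1*1 + 2*1 = 5
  cat(4) = 1*5 + 1*2 + 2*1 + 5*1 = 14
Now cat(5):
  cat(0)*cat(4) = 1*14 = 14
  cat(1)*cat(3) = 1*5 = 5
  cat(2)*cat(2) = 2*2 = 4
  cat(3)*cat(1) = 5*1 = 5
  cat(4)*cat(0) = 14*1 = 14
= 14 + 5 + 4 + 5 + 14
= 42


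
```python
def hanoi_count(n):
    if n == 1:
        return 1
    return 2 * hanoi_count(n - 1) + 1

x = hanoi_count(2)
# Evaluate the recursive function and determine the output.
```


hanoi_count(2)
= 2 * hanoi_count(1) + 1
Now compute bottom-up:
hanoi_count(1) = 1
hanoi_count(2) = 2 * 1 + 1 = 3
= 3


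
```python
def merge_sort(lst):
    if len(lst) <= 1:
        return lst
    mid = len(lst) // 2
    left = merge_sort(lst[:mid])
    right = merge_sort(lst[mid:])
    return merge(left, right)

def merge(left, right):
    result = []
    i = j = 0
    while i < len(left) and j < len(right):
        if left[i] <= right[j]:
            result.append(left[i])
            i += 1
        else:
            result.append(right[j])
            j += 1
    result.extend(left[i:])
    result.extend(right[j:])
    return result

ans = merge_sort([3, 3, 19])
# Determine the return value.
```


merge_sort([3, 3, 19])
Split into [3] and [3, 19]
Left sorted: [3]
Right sorted: [3, 19]
Merge [3] and [3, 19]
= [3, 3, 19]


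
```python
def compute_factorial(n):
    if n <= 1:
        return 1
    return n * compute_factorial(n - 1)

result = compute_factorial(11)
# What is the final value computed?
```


compute_factorial(11)
= 11 * compute_factorial(10)
= 11 * 10 * compute_factorial(9)
= 11 * 10 * 9 * compute_factorial(8)
= 11 * 10 * 9 * 8 * compute_factorial(7)
= 11 * 10 * 9 * 8 * 7 * compute_factorial(6)
= 11 * 10 * 9 * 8 * 7 * 6 * compute_factorial(5)
= 11 * 10 * 9 * 8 * 7 * 6 * 5 * compute_factorial(4)
= 11 * 10 * 9 * 8 * 7 * 6 * 5 * 4 * compute_factorial(3)
= 11 * 10 * 9 * 8 * 7 * 6 * 5 * 4 * 3 * compute_factorial(2)
= 11 * 10 * 9 * 8 * 7 * 6 * 5 * 4 * 3 * 2 * compute_factorial(1)
= 11 * 10 * 9 * 8 * 7 * 6 * 5 * 4 * 3 * 2 * 1
= 39916800
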